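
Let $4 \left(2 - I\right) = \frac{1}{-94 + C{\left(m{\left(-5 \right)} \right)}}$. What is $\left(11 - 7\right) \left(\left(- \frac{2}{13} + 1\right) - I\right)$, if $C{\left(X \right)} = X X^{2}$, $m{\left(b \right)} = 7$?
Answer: $- \frac{14927}{3237} \approx -4.6114$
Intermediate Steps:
$C{\left(X \right)} = X^{3}$
$I = \frac{1991}{996}$ ($I = 2 - \frac{1}{4 \left(-94 + 7^{3}\right)} = 2 - \frac{1}{4 \left(-94 + 343\right)} = 2 - \frac{1}{4 \cdot 249} = 2 - \frac{1}{996} = \frac{1991}{996} \approx 1.999$)
$\left(11 - 7\right) \left(\left(- \frac{2}{13} + 1\right) - I\right) = \left(11 - 7\right) \left(\left(- \frac{2}{13} + 1\right) - \frac{1991}{996}\right) = \left(11 - 7\right) \left(\left(\left(-2\right) \frac{1}{13} + 1\right) - \frac{1991}{996}\right) = 4 \left(\left(- \frac{2}{13} + 1\right) - \frac{1991}{996}\right) = 4 \left(\frac{11}{13} - \frac{1991}{996}\right) = 4 \left(- \frac{14927}{12948}\right) = - \frac{14927}{3237}$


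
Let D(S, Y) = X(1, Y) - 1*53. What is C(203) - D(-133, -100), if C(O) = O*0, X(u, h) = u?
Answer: 52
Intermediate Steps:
D(S, Y) = -52 (D(S, Y) = 1 - 1*53 = 1 - 53 = -52)
C(O) = 0
C(203) - D(-133, -100) = 0 - 1*(-52) = 0 + 52 = 52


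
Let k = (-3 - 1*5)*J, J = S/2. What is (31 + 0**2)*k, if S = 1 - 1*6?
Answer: 620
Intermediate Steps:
S = -5 (S = 1 - 6 = -5)
J = -5/2 ≈ -2.5000
k = 20 (k = (-3 - 1*5)*(-5/2) = (-3 - 5)*(-5/2) = -8*(-5/2) = 20)
(31 + 0**2)*k = (31 + 0**2)*20 = (31 + 0)*20 = 31*20 = 620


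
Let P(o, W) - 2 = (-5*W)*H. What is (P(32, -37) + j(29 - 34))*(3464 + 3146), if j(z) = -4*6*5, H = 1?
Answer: 442870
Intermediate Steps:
j(z) = -120 (j(z) = -24*5 = -120)
P(o, W) = 2 - 5*W (P(o, W) = 2 - 5*W*1 = 2 - 5*W)
(P(32, -37) + j(29 - 34))*(3464 + 3146) = ((2 - 5*(-37)) - 120)*(3464 + 3146) = ((2 + 185) - 120)*6610 = (187 - 120)*6610 = 67*6610 = 442870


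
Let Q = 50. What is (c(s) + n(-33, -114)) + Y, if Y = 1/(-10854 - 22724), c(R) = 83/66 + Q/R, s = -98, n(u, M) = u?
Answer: -875589131/27147813 ≈ -32.253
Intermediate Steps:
c(R) = 83/66 + 50/R
Y = -1/33578 (Y = 1/(-33578) = -1/33578 ≈ -2.9781e-5)
(c(s) + n(-33, -114)) + Y = ((83/66 + 50/(-98)) - 33) - 1/33578 = ((83/66 + 50*(-1/98)) - 33) - 1/33578 = ((83/66 - 25/49) - 33) - 1/33578 = (2417/3234 - 33) - 1/33578 = -104305/3234 - 1/33578 = -875589131/27147813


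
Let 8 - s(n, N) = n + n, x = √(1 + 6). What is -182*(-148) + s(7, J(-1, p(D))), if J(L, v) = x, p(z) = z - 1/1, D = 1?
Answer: 26930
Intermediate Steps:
p(z) = -1 + z (p(z) = z - 1*1 = z - 1 = -1 + z)
x = √7 ≈ 2.6458
J(L, v) = √7
s(n, N) = 8 - 2*n (s(n, N) = 8 - (n + n) = 8 - 2*n)
-182*(-148) + s(7, J(-1, p(D))) = -182*(-148) + (8 - 2*7) = 26936 + (8 - 14) = 26936 - 6 = 26930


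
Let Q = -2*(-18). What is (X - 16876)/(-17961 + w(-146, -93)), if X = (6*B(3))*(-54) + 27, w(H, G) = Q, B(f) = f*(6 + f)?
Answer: 25597/17925 ≈ 1.4280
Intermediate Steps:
Q = 36
w(H, G) = 36
X = -8721 (X = (6*(3*(6 + 3)))*(-54) + 27 = (6*(3*9))*(-54) + 27 = (6*27)*(-54) + 27 = 162*(-54) + 27 = -8748 + 27 = -8721)
(X - 16876)/(-17961 + w(-146, -93)) = (-8721 - 16876)/(-17961 + 36) = -25597/(-17925) = -25597*(-1/17925) = 25597/17925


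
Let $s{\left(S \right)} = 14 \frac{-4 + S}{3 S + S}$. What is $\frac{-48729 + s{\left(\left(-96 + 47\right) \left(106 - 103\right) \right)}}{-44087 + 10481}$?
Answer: $\frac{2046467}{1411452} \approx 1.4499$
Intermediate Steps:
$s{\left(S \right)} = \frac{7 \left(-4 + S\right)}{2 S}$ ($s{\left(S \right)} = 14 \frac{-4 + S}{4 S} = \frac{7 \left(-4 + S\right)}{2 S}$)
$\frac{-48729 + s{\left(\left(-96 + 47\right) \left(106 - 103\right) \right)}}{-44087 + 10481} = \frac{-48729 + \left(\frac{7}{2} - \frac{14}{\left(-96 + 47\right) \left(106 - 103\right)}\right)}{-44087 + 10481} = \frac{-48729 + \left(\frac{7}{2} - \frac{14}{\left(-49\right) 3}\right)}{-33606} = \left(-48729 + \left(\frac{7}{2} - \frac{14}{-147}\right)\right) \left(- \frac{1}{33606}\right) = \left(-48729 + \left(\frac{7}{2} - - \frac{2}{21}\right)\right) \left(- \frac{1}{33606}\right) = \left(-48729 + \left(\frac{7}{2} + \frac{2}{21}\right)\right) \left(- \frac{1}{33606}\right) = \left(-48729 + \frac{151}{42}\right) \left(- \frac{1}{33606}\right) = \left(- \frac{2046467}{42}\right) \left(- \frac{1}{33606}\right) = \frac{2046467}{1411452}$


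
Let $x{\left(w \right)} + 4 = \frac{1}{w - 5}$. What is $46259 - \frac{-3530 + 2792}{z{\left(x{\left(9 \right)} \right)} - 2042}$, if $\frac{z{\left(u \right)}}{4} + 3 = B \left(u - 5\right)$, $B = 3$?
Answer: $\frac{99872443}{2159} \approx 46259.0$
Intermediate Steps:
$x{\left(w \right)} = -4 + \frac{1}{-5 + w}$ ($x{\left(w \right)} = -4 + \frac{1}{w - 5} = -4 + \frac{1}{-5 + w}$)
$z{\left(u \right)} = -72 + 12 u$ ($z{\left(u \right)} = -12 + 4 \cdot 3 \left(u - 5\right) = -12 + 4 \cdot 3 \left(-5 + u\right) = -12 + 4 \left(-15 + 3 u\right) = -12 + \left(-60 + 12 u\right) = -72 + 12 u$)
$46259 - \frac{-3530 + 2792}{z{\left(x{\left(9 \right)} \right)} - 2042} = 46259 - \frac{-3530 + 2792}{\left(-72 + 12 \frac{21 - 36}{-5 + 9}\right) - 2042} = 46259 - - \frac{738}{\left(-72 + 12 \frac{21 - 36}{4}\right) - 2042} = 46259 - - \frac{738}{\left(-72 + 12 \cdot \frac{1}{4} \left(-15\right)\right) - 2042} = 46259 - - \frac{738}{\left(-72 + 12 \left(- \frac{15}{4}\right)\right) - 2042} = 46259 - - \frac{738}{\left(-72 - 45\right) - 2042} = 46259 - - \frac{738}{-117 - 2042} = 46259 - - \frac{738}{-2159} = 46259 - \left(-738\right) \left(- \frac{1}{2159}\right) = 46259 - \frac{738}{2159} = \frac{99872443}{2159}$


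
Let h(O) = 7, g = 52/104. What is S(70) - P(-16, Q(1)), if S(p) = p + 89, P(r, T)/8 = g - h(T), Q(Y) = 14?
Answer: 211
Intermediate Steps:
g = ½ (g = 52*(1/104) = ½ ≈ 0.50000)
P(r, T) = -52 (P(r, T) = 8*(½ - 1*7) = 8*(½ - 7) = 8*(-13/2) = -52)
S(p) = 89 + p
S(70) - P(-16, Q(1)) = (89 + 70) - 1*(-52) = 159 + 52 = 211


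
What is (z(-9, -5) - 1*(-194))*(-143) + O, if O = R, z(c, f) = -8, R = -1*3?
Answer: -26601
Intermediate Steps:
R = -3 ≈ -3.0000
O = -3
(z(-9, -5) - 1*(-194))*(-143) + O = (-8 - 1*(-194))*(-143) - 3 = (-8 + 194)*(-143) - 3 = 186*(-143) - 3 = -26598 - 3 = -26601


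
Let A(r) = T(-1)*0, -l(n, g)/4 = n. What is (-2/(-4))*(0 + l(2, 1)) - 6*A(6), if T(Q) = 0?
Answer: -4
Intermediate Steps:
l(n, g) = -4*n
A(r) = 0 (A(r) = 0*0 = 0)
(-2/(-4))*(0 + l(2, 1)) - 6*A(6) = (-2/(-4))*(0 - 4*2) - 6*0 = (-2*(-¼))*(0 - 8) + 0 = (½)*(-8) + 0 = -4 + 0 = -4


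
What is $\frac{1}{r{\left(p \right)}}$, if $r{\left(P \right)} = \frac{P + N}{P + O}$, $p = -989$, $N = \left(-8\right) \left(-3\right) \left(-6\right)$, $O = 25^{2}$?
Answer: $\frac{364}{1133} \approx 0.32127$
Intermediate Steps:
$O = 625$
$N = -144$ ($N = 24 \left(-6\right) = -144$)
$r{\left(P \right)} = \frac{-144 + P}{625 + P}$ ($r{\left(P \right)} = \frac{P - 144}{P + 625} = \frac{-144 + P}{625 + P}$)
$\frac{1}{r{\left(p \right)}} = \frac{1}{\frac{1}{625 - 989} \left(-144 - 989\right)} = \frac{1}{\frac{1}{-364} \left(-1133\right)} = \frac{1}{\left(- \frac{1}{364}\right) \left(-1133\right)} = \frac{1}{\frac{1133}{364}} = \frac{364}{1133}$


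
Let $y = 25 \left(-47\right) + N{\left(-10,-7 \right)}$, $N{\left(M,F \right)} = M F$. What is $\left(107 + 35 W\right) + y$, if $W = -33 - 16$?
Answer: $-2713$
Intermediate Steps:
$W = -49$ ($W = -33 - 16 = -49$)
$N{\left(M,F \right)} = F M$
$y = -1105$ ($y = 25 \left(-47\right) - -70 = -1175 + 70 = -1105$)
$\left(107 + 35 W\right) + y = \left(107 + 35 \left(-49\right)\right) - 1105 = \left(107 - 1715\right) - 1105 = -1608 - 1105 = -2713$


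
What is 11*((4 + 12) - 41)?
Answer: -275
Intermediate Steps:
11*((4 + 12) - 41) = 11*(16 - 41) = 11*(-25) = -275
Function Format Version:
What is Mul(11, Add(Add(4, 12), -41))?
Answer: -275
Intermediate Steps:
Mul(11, Add(Add(4, 12), -41)) = Mul(11, Add(16, -41)) = Mul(11, -25) = -275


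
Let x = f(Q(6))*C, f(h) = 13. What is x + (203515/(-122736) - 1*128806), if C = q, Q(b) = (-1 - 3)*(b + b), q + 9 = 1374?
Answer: -13631386411/122736 ≈ -1.1106e+5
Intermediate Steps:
q = 1365 (q = -9 + 1374 = 1365)
Q(b) = -8*b
C = 1365
x = 17745 (x = 13*1365 = 17745)
x + (203515/(-122736) - 1*128806) = 17745 + (203515/(-122736) - 1*128806) = 17745 + (203515*(-1/122736) - 128806) = 17745 + (-203515/122736 - 128806) = 17745 - 15809336731/122736 = -13631386411/122736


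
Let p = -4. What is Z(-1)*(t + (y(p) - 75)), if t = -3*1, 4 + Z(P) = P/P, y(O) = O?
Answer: 246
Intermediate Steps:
Z(P) = -3 (Z(P) = -4 + P/P = -4 + 1 = -3)
t = -3
Z(-1)*(t + (y(p) - 75)) = -3*(-3 + (-4 - 75)) = -3*(-3 - 79) = -3*(-82) = 246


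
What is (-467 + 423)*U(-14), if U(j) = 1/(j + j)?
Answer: 11/7 ≈ 1.5714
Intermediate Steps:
U(j) = 1/(2*j)
(-467 + 423)*U(-14) = (-467 + 423)*((1/2)/(-14)) = -22*(-1)/14 = -44*(-1/28) = 11/7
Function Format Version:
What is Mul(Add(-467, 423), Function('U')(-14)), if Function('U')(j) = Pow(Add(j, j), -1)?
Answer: Rational(11, 7) ≈ 1.5714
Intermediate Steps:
Function('U')(j) = Mul(Rational(1, 2), Pow(j, -1)) (Function('U')(j) = Pow(Mul(2, j), -1) = Mul(Rational(1, 2), Pow(j, -1)))
Mul(Add(-467, 423), Function('U')(-14)) = Mul(Add(-467, 423), Mul(Rational(1, 2), Pow(-14, -1))) = Mul(-44, Mul(Rational(1, 2), Rational(-1, 14))) = Mul(-44, Rational(-1, 28)) = Rational(11, 7)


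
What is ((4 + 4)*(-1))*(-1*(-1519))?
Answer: -12152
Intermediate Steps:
((4 + 4)*(-1))*(-1*(-1519)) = (8*(-1))*1519 = -8*1519 = -12152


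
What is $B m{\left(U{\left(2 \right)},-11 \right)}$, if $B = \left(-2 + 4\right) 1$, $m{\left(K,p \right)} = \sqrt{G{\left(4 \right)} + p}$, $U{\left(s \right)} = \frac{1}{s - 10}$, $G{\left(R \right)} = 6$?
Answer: $2 i \sqrt{5} \approx 4.4721 i$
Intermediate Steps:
$U{\left(s \right)} = \frac{1}{-10 + s}$ ($U{\left(s \right)} = \frac{1}{s - 10} = \frac{1}{-10 + s}$)
$m{\left(K,p \right)} = \sqrt{6 + p}$
$B = 2$ ($B = 2 \cdot 1 = 2$)
$B m{\left(U{\left(2 \right)},-11 \right)} = 2 \sqrt{6 - 11} = 2 \sqrt{-5} = 2 i \sqrt{5}$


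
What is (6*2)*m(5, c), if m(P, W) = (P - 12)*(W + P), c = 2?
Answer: -588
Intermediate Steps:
m(P, W) = (-12 + P)*(P + W)
(6*2)*m(5, c) = (6*2)*(5² - 12*5 - 12*2 + 5*2) = 12*(25 - 60 - 24 + 10) = 12*(-49) = -588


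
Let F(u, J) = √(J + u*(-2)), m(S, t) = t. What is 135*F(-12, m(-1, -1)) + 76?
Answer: 76 + 135*√23 ≈ 723.44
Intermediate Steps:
F(u, J) = √(J - 2*u)
135*F(-12, m(-1, -1)) + 76 = 135*√(-1 - 2*(-12)) + 76 = 135*√(-1 + 24) + 76 = 135*√23 + 76 = 76 + 135*√23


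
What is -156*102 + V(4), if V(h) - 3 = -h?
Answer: -15913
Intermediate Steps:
V(h) = 3 - h
-156*102 + V(4) = -156*102 + (3 - 1*4) = -15912 + (3 - 4) = -15912 - 1 = -15913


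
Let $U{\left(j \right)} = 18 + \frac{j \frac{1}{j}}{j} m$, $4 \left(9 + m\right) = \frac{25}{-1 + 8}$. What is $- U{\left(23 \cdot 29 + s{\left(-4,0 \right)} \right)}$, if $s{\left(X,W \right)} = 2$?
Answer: $- \frac{336949}{18732} \approx -17.988$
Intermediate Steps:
$m = - \frac{227}{28}$ ($m = -9 + \frac{25 \frac{1}{-1 + 8}}{4} = -9 + \frac{25 \cdot \frac{1}{7}}{4} = -9 + \frac{1}{4} \cdot \frac{25}{7} = -9 + \frac{25}{28} = - \frac{227}{28} \approx -8.1071$)
$U{\left(j \right)} = 18 - \frac{227}{28 j}$ ($U{\left(j \right)} = 18 + \frac{j \frac{1}{j}}{j} \left(- \frac{227}{28}\right) = 18 + 1 \frac{1}{j} \left(- \frac{227}{28}\right) = 18 + \frac{1}{j} \left(- \frac{227}{28}\right) = 18 - \frac{227}{28 j}$)
$- U{\left(23 \cdot 29 + s{\left(-4,0 \right)} \right)} = - (18 - \frac{227}{28 \left(23 \cdot 29 + 2\right)}) = - (18 - \frac{227}{28 \left(667 + 2\right)}) = - (18 - \frac{227}{28 \cdot 669}) = - (18 - \frac{227}{18732}) = \left(-1\right) \frac{336949}{18732} = - \frac{336949}{18732}$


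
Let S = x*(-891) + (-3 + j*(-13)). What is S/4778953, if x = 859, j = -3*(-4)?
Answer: -765528/4778953 ≈ -0.16019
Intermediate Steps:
j = 12
S = -765528 (S = 859*(-891) + (-3 + 12*(-13)) = -765369 + (-3 - 156) = -765369 - 159 = -765528)
S/4778953 = -765528/4778953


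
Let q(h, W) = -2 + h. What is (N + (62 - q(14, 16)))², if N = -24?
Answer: 676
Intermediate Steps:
(N + (62 - q(14, 16)))² = (-24 + (62 - (-2 + 14)))² = (-24 + (62 - 1*12))² = (-24 + (62 - 12))² = (-24 + 50)² = 26² = 676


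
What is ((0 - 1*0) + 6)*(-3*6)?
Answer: -108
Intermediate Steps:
((0 - 1*0) + 6)*(-3*6) = ((0 + 0) + 6)*(-18) = (0 + 6)*(-18) = 6*(-18) = -108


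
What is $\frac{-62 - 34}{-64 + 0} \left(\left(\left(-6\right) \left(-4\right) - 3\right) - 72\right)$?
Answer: $- \frac{153}{2} \approx -76.5$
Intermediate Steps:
$\frac{-62 - 34}{-64 + 0} \left(\left(\left(-6\right) \left(-4\right) - 3\right) - 72\right) = - \frac{96}{-64} \left(\left(24 - 3\right) - 72\right) = \left(-96\right) \left(- \frac{1}{64}\right) \left(21 - 72\right) = \frac{3}{2} \left(-51\right) = - \frac{153}{2}$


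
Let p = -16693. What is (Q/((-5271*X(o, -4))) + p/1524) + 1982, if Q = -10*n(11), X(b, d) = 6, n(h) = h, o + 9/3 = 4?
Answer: 15833453065/8033004 ≈ 1971.1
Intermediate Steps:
o = 1 (o = -3 + 4 = 1)
Q = -110 (Q = -10*11 = -110)
(Q/((-5271*X(o, -4))) + p/1524) + 1982 = (-110/((-5271*6)) - 16693/1524) + 1982 = (-110/(-31626) - 16693*1/1524) + 1982 = (-110*(-1/31626) - 16693/1524) + 1982 = (55/15813 - 16693/1524) + 1982 = -87960863/8033004 + 1982 = 15833453065/8033004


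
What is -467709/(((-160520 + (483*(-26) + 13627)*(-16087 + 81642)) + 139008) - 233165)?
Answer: -467709/69823618 ≈ -0.0066984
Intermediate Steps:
-467709/(((-160520 + (483*(-26) + 13627)*(-16087 + 81642)) + 139008) - 233165) = -467709/(((-160520 + (-12558 + 13627)*65555) + 139008) - 233165) = -467709/(((-160520 + 1069*65555) + 139008) - 233165) = -467709/(((-160520 + 70078295) + 139008) - 233165) = -467709/((69917775 + 139008) - 233165) = -467709/(70056783 - 233165) = -467709/69823618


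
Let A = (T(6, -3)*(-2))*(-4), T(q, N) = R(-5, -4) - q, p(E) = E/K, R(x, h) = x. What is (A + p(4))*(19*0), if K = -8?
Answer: 0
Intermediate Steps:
p(E) = -E/8 (p(E) = E/(-8) = E*(-⅛) = -E/8)
T(q, N) = -5 - q
A = -88 (A = ((-5 - 1*6)*(-2))*(-4) = ((-5 - 6)*(-2))*(-4) = -11*(-2)*(-4) = 22*(-4) = -88)
(A + p(4))*(19*0) = (-88 - ⅛*4)*(19*0) = (-88 - ½)*0 = -177/2*0 = 0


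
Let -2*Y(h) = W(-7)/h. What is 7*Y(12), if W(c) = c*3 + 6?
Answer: 35/8 ≈ 4.3750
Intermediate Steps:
W(c) = 6 + 3*c (W(c) = 3*c + 6 = 6 + 3*c)
Y(h) = 15/(2*h) (Y(h) = -(6 + 3*(-7))/(2*h) = -(6 - 21)/(2*h) = -(-15)/(2*h) = 15/(2*h))
7*Y(12) = 7*((15/2)/12) = 7*((15/2)*(1/12)) = 7*(5/8) = 35/8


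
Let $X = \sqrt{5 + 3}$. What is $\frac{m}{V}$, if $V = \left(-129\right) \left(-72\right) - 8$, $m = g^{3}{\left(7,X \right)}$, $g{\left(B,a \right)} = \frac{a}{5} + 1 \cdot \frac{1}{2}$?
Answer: $\frac{121}{1856000} + \frac{107 \sqrt{2}}{2320000} \approx 0.00013042$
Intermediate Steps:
$X = 2 \sqrt{2}$ ($X = \sqrt{8} = 2 \sqrt{2} \approx 2.8284$)
$g{\left(B,a \right)} = \frac{1}{2} + \frac{a}{5}$ ($g{\left(B,a \right)} = a \frac{1}{5} + 1 \cdot \frac{1}{2} = \frac{a}{5} + \frac{1}{2} = \frac{1}{2} + \frac{a}{5}$)
$m = \left(\frac{1}{2} + \frac{2 \sqrt{2}}{5}\right)^{3} \approx 1.2103$
$V = 9280$ ($V = 9288 - 8 = 9280$)
$\frac{m}{V} = \frac{\frac{121}{200} + \frac{107 \sqrt{2}}{250}}{9280} = \left(\frac{121}{200} + \frac{107 \sqrt{2}}{250}\right) \frac{1}{9280} = \frac{121}{1856000} + \frac{107 \sqrt{2}}{2320000}$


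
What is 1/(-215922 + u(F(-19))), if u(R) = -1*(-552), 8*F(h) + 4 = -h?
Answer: -1/215370 ≈ -4.6432e-6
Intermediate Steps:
F(h) = -½ - h/8 (F(h) = -½ + (-h)/8 = -½ - h/8)
u(R) = 552
1/(-215922 + u(F(-19))) = 1/(-215922 + 552) = 1/(-215370) = -1/215370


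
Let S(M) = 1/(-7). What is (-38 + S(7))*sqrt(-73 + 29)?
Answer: -534*I*sqrt(11)/7 ≈ -253.01*I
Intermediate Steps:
S(M) = -1/7
(-38 + S(7))*sqrt(-73 + 29) = (-38 - 1/7)*sqrt(-73 + 29) = -534*I*sqrt(11)/7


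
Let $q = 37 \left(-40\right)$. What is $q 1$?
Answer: $-1480$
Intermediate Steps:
$q = -1480$
$q 1 = \left(-1480\right) 1 = -1480$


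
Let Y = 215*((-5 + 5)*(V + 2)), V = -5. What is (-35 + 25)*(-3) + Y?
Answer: 30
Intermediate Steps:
Y = 0 (Y = 215*((-5 + 5)*(-5 + 2)) = 215*(0*(-3)) = 215*0 = 0)
(-35 + 25)*(-3) + Y = (-35 + 25)*(-3) + 0 = -10*(-3) + 0 = 30 + 0 = 30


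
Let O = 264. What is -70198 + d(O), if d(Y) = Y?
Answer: -69934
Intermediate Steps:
-70198 + d(O) = -70198 + 264 = -69934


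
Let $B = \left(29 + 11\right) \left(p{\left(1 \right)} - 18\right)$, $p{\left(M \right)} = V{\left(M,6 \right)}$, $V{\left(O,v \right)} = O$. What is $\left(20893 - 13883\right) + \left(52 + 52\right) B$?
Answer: $-63710$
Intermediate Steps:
$p{\left(M \right)} = M$
$B = -680$ ($B = \left(29 + 11\right) \left(1 - 18\right) = 40 \left(-17\right) = -680$)
$\left(20893 - 13883\right) + \left(52 + 52\right) B = \left(20893 - 13883\right) + \left(52 + 52\right) \left(-680\right) = 7010 + 104 \left(-680\right) = 7010 - 70720 = -63710$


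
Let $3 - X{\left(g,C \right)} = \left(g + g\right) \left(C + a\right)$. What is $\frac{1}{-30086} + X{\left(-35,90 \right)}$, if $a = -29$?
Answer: $\frac{128557477}{30086} \approx 4273.0$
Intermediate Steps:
$X{\left(g,C \right)} = 3 - 2 g \left(-29 + C\right)$ ($X{\left(g,C \right)} = 3 - \left(g + g\right) \left(C - 29\right) = 3 - 2 g \left(-29 + C\right)$)
$\frac{1}{-30086} + X{\left(-35,90 \right)} = \frac{1}{-30086} + \left(3 + 58 \left(-35\right) - 180 \left(-35\right)\right) = - \frac{1}{30086} + \left(3 - 2030 + 6300\right) = - \frac{1}{30086} + 4273 = \frac{128557477}{30086}$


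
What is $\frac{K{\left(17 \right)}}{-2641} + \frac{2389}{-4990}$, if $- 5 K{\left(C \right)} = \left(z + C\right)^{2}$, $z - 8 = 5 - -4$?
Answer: $- \frac{5155661}{13178590} \approx -0.39121$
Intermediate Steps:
$z = 17$ ($z = 8 + \left(5 - -4\right) = 8 + \left(5 + 4\right) = 8 + 9 = 17$)
$K{\left(C \right)} = - \frac{\left(17 + C\right)^{2}}{5}$
$\frac{K{\left(17 \right)}}{-2641} + \frac{2389}{-4990} = \frac{\left(- \frac{1}{5}\right) \left(17 + 17\right)^{2}}{-2641} + \frac{2389}{-4990} = - \frac{34^{2}}{5} \left(- \frac{1}{2641}\right) + 2389 \left(- \frac{1}{4990}\right) = \left(- \frac{1}{5}\right) 1156 \left(- \frac{1}{2641}\right) - \frac{2389}{4990} = \left(- \frac{1156}{5}\right) \left(- \frac{1}{2641}\right) - \frac{2389}{4990} = \frac{1156}{13205} - \frac{2389}{4990} = - \frac{5155661}{13178590}$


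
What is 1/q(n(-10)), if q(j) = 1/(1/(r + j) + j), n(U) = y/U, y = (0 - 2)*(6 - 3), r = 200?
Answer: 3034/5015 ≈ 0.60499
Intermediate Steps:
y = -6 (y = -2*3 = -6)
n(U) = -6/U
q(j) = 1/(j + 1/(200 + j)) (q(j) = 1/(1/(200 + j) + j) = 1/(j + 1/(200 + j)))
1/q(n(-10)) = 1/((200 - 6/(-10))/(1 + (-6/(-10))**2 + 200*(-6/(-10)))) = 1/((200 - 6*(-1/10))/(1 + (-6*(-1/10))**2 + 200*(-6*(-1/10)))) = 1/((200 + 3/5)/(1 + (3/5)**2 + 200*(3/5))) = 1/((1003/5)/(1 + 9/25 + 120)) = 1/((1003/5)/(3034/25)) = 1/((25/3034)*(1003/5)) = 1/(5015/3034) = 3034/5015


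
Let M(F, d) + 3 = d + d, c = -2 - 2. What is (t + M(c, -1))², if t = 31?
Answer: 676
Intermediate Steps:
c = -4
M(F, d) = -3 + 2*d (M(F, d) = -3 + (d + d) = -3 + 2*d)
(t + M(c, -1))² = (31 + (-3 + 2*(-1)))² = (31 + (-3 - 2))² = (31 - 5)² = 26² = 676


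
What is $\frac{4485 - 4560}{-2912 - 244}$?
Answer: $\frac{25}{1052} \approx 0.023764$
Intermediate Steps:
$\frac{4485 - 4560}{-2912 - 244} = - \frac{75}{-2912 + \left(\left(-89 + 1075\right) - 1230\right)} = - \frac{75}{-2912 + \left(986 - 1230\right)} = - \frac{75}{-2912 - 244} = - \frac{75}{-3156} = \left(-75\right) \left(- \frac{1}{3156}\right) = \frac{25}{1052}$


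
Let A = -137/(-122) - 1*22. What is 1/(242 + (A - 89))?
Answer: 122/16119 ≈ 0.0075687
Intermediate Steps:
A = -2547/122 (A = -137*(-1/122) - 22 = 137/122 - 22 = -2547/122 ≈ -20.877)
1/(242 + (A - 89)) = 1/(242 + (-2547/122 - 89)) = 1/(242 - 13405/122) = 1/(16119/122) = 122/16119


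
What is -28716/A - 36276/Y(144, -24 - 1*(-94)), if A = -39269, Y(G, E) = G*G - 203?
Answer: -834896616/806310377 ≈ -1.0355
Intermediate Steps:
Y(G, E) = -203 + G**2 (Y(G, E) = G**2 - 203 = -203 + G**2)
-28716/A - 36276/Y(144, -24 - 1*(-94)) = -28716/(-39269) - 36276/(-203 + 144**2) = -28716*(-1/39269) - 36276/(-203 + 20736) = 28716/39269 - 36276/20533 = -834896616/806310377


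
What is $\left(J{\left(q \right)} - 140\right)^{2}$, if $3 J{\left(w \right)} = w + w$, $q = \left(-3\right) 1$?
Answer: $20164$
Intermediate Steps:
$q = -3$
$J{\left(w \right)} = \frac{2 w}{3}$ ($J{\left(w \right)} = \frac{w + w}{3} = \frac{2 w}{3}$)
$\left(J{\left(q \right)} - 140\right)^{2} = \left(\frac{2}{3} \left(-3\right) - 140\right)^{2} = \left(-2 - 140\right)^{2} = \left(-142\right)^{2} = 20164$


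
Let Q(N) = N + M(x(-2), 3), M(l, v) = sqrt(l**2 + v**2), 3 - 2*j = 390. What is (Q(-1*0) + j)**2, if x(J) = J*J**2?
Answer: 150061/4 - 387*sqrt(73) ≈ 34209.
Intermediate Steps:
x(J) = J**3
j = -387/2 (j = 3/2 - 1/2*390 = 3/2 - 195 = -387/2 ≈ -193.50)
Q(N) = N + sqrt(73) (Q(N) = N + sqrt(((-2)**3)**2 + 3**2) = N + sqrt((-8)**2 + 9) = N + sqrt(64 + 9) = N + sqrt(73))
(Q(-1*0) + j)**2 = ((-1*0 + sqrt(73)) - 387/2)**2 = ((0 + sqrt(73)) - 387/2)**2 = (sqrt(73) - 387/2)**2 = (-387/2 + sqrt(73))**2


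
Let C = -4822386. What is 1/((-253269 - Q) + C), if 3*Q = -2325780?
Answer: -1/4300395 ≈ -2.3254e-7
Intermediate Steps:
Q = -775260 (Q = (⅓)*(-2325780) = -775260)
1/((-253269 - Q) + C) = 1/((-253269 - 1*(-775260)) - 4822386) = 1/((-253269 + 775260) - 4822386) = 1/(521991 - 4822386) = 1/(-4300395) = -1/4300395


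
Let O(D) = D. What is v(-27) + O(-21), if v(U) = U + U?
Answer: -75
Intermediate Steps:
v(U) = 2*U
v(-27) + O(-21) = 2*(-27) - 21 = -54 - 21 = -75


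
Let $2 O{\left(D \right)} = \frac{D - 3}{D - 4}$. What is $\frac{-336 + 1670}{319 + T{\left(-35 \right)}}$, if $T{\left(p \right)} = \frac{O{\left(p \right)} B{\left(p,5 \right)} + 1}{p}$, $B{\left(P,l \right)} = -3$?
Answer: $\frac{606970}{145151} \approx 4.1816$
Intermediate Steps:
$O{\left(D \right)} = \frac{-3 + D}{2 \left(-4 + D\right)}$ ($O{\left(D \right)} = \frac{\left(D - 3\right) \frac{1}{D - 4}}{2} = \frac{\left(-3 + D\right) \frac{1}{-4 + D}}{2} = \frac{\frac{1}{-4 + D} \left(-3 + D\right)}{2} = \frac{-3 + D}{2 \left(-4 + D\right)}$)
$T{\left(p \right)} = \frac{1 - \frac{3 \left(-3 + p\right)}{2 \left(-4 + p\right)}}{p}$ ($T{\left(p \right)} = \frac{\frac{-3 + p}{2 \left(-4 + p\right)} \left(-3\right) + 1}{p} = \frac{- \frac{3 \left(-3 + p\right)}{2 \left(-4 + p\right)} + 1}{p} = \frac{1 - \frac{3 \left(-3 + p\right)}{2 \left(-4 + p\right)}}{p}$)
$\frac{-336 + 1670}{319 + T{\left(-35 \right)}} = \frac{-336 + 1670}{319 + \frac{1 - -35}{2 \left(-35\right) \left(-4 - 35\right)}} = \frac{1334}{319 + \frac{1}{2} \left(- \frac{1}{35}\right) \frac{1}{-39} \left(1 + 35\right)} = \frac{1334}{319 + \frac{1}{2} \left(- \frac{1}{35}\right) \left(- \frac{1}{39}\right) 36} = \frac{1334}{319 + \frac{6}{455}} = \frac{1334}{\frac{145151}{455}} = 1334 \cdot \frac{455}{145151} = \frac{606970}{145151}$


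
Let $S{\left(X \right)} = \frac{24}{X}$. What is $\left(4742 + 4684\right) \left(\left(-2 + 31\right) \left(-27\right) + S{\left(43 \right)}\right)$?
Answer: $- \frac{317137770}{43} \approx -7.3753 \cdot 10^{6}$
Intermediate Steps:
$\left(4742 + 4684\right) \left(\left(-2 + 31\right) \left(-27\right) + S{\left(43 \right)}\right) = \left(4742 + 4684\right) \left(\left(-2 + 31\right) \left(-27\right) + \frac{24}{43}\right) = 9426 \left(29 \left(-27\right) + 24 \cdot \frac{1}{43}\right) = 9426 \left(-783 + \frac{24}{43}\right) = 9426 \left(- \frac{33645}{43}\right) = - \frac{317137770}{43}$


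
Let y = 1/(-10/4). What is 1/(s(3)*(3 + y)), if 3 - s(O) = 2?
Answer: 5/13 ≈ 0.38462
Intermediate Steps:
s(O) = 1 (s(O) = 3 - 1*2 = 3 - 2 = 1)
y = -⅖ (y = 1/(-10*¼) = 1/(-5/2) = -⅖ ≈ -0.40000)
1/(s(3)*(3 + y)) = 1/(1*(3 - ⅖)) = 1/(1*(13/5)) = 1/(13/5) = 5/13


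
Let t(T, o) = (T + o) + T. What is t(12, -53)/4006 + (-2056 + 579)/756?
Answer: -424199/216324 ≈ -1.9609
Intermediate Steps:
t(T, o) = o + 2*T
t(12, -53)/4006 + (-2056 + 579)/756 = (-53 + 2*12)/4006 + (-2056 + 579)/756 = (-53 + 24)*(1/4006) - 1477*1/756 = -29*1/4006 - 211/108 = -29/4006 - 211/108 = -424199/216324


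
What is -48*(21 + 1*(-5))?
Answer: -768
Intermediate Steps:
-48*(21 + 1*(-5)) = -48*(21 - 5) = -48*16 = -768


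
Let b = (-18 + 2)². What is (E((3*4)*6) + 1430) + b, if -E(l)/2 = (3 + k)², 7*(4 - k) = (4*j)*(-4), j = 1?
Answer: 74164/49 ≈ 1513.6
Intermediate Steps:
k = 44/7 (k = 4 - 4*1*(-4)/7 = 4 - 4*(-4)/7 = 4 - ⅐*(-16) = 4 + 16/7 = 44/7 ≈ 6.2857)
b = 256 (b = (-16)² = 256)
E(l) = -8450/49 (E(l) = -2*(3 + 44/7)² = -2*(65/7)² = -2*4225/49 = -8450/49)
(E((3*4)*6) + 1430) + b = (-8450/49 + 1430) + 256 = 61620/49 + 256 = 74164/49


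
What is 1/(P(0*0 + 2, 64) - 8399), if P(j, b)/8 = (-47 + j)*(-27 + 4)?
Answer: -1/119 ≈ -0.0084034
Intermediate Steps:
P(j, b) = 8648 - 184*j (P(j, b) = 8*((-47 + j)*(-27 + 4)) = 8*((-47 + j)*(-23)) = 8*(1081 - 23*j) = 8648 - 184*j)
1/(P(0*0 + 2, 64) - 8399) = 1/((8648 - 184*(0*0 + 2)) - 8399) = 1/((8648 - 184*(0 + 2)) - 8399) = 1/((8648 - 184*2) - 8399) = 1/((8648 - 368) - 8399) = 1/(8280 - 8399) = 1/(-119) = -1/119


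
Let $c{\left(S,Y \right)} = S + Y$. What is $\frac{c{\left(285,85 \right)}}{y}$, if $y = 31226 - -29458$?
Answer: $\frac{185}{30342} \approx 0.0060972$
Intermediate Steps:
$y = 60684$ ($y = 31226 + 29458 = 60684$)
$\frac{c{\left(285,85 \right)}}{y} = \frac{285 + 85}{60684} = 370 \cdot \frac{1}{60684} = \frac{185}{30342}$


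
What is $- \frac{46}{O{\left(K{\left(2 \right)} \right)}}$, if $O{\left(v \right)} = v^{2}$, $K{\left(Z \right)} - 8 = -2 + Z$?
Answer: $- \frac{23}{32} \approx -0.71875$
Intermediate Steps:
$K{\left(Z \right)} = 6 + Z$ ($K{\left(Z \right)} = 8 + \left(-2 + Z\right) = 6 + Z$)
$- \frac{46}{O{\left(K{\left(2 \right)} \right)}} = - \frac{46}{\left(6 + 2\right)^{2}} = - \frac{46}{8^{2}} = - \frac{46}{64} = \left(-46\right) \frac{1}{64} = - \frac{23}{32}$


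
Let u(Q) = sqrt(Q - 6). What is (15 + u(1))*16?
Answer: 240 + 16*I*sqrt(5) ≈ 240.0 + 35.777*I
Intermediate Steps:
u(Q) = sqrt(-6 + Q)
(15 + u(1))*16 = (15 + sqrt(-6 + 1))*16 = (15 + sqrt(-5))*16 = (15 + I*sqrt(5))*16 = 240 + 16*I*sqrt(5)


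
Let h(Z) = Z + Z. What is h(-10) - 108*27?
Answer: -2936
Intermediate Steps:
h(Z) = 2*Z
h(-10) - 108*27 = 2*(-10) - 108*27 = -20 - 2916 = -2936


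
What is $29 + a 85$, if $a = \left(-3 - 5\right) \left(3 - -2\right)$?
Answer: $-3371$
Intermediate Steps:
$a = -40$ ($a = - 8 \left(3 + 2\right) = \left(-8\right) 5 = -40$)
$29 + a 85 = 29 - 3400 = -3371$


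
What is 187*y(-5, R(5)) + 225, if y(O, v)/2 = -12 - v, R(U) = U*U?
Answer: -13613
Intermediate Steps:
R(U) = U**2
y(O, v) = -24 - 2*v (y(O, v) = 2*(-12 - v) = -24 - 2*v)
187*y(-5, R(5)) + 225 = 187*(-24 - 2*5**2) + 225 = 187*(-24 - 2*25) + 225 = 187*(-24 - 50) + 225 = 187*(-74) + 225 = -13838 + 225 = -13613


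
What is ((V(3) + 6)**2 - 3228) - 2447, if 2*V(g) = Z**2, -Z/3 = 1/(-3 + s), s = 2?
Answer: -22259/4 ≈ -5564.8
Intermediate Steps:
Z = 3 (Z = -3/(-3 + 2) = -3/(-1) = -3*(-1) = 3)
V(g) = 9/2 (V(g) = (1/2)*3**2 = (1/2)*9 = 9/2)
((V(3) + 6)**2 - 3228) - 2447 = ((9/2 + 6)**2 - 3228) - 2447 = ((21/2)**2 - 3228) - 2447 = (441/4 - 3228) - 2447 = -12471/4 - 2447 = -22259/4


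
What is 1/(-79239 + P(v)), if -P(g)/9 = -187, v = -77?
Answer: -1/77556 ≈ -1.2894e-5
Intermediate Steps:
P(g) = 1683 (P(g) = -9*(-187) = 1683)
1/(-79239 + P(v)) = 1/(-79239 + 1683) = 1/(-77556) = -1/77556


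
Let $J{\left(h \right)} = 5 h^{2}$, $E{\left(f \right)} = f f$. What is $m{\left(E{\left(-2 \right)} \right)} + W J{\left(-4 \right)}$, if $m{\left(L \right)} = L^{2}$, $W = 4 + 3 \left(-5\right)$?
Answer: $-864$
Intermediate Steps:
$E{\left(f \right)} = f^{2}$
$W = -11$ ($W = 4 - 15 = -11$)
$m{\left(E{\left(-2 \right)} \right)} + W J{\left(-4 \right)} = \left(\left(-2\right)^{2}\right)^{2} - 11 \cdot 5 \left(-4\right)^{2} = 4^{2} - 11 \cdot 5 \cdot 16 = 16 - 880 = -864$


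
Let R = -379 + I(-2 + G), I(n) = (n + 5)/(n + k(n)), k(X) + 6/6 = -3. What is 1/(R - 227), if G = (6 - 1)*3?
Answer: -1/604 ≈ -0.0016556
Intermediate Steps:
k(X) = -4 (k(X) = -1 - 3 = -4)
G = 15 (G = 5*3 = 15)
I(n) = (5 + n)/(-4 + n) (I(n) = (n + 5)/(n - 4) = (5 + n)/(-4 + n))
R = -377 (R = -379 + (5 + (-2 + 15))/(-4 + (-2 + 15)) = -379 + (5 + 13)/(-4 + 13) = -379 + 18/9 = -379 + (⅑)*18 = -379 + 2 = -377)
1/(R - 227) = 1/(-377 - 227) = 1/(-604) = -1/604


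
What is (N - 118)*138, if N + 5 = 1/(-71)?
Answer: -1205292/71 ≈ -16976.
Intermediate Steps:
N = -356/71 (N = -5 + 1/(-71) = -5 - 1/71 = -356/71 ≈ -5.0141)
(N - 118)*138 = (-356/71 - 118)*138 = -8734/71*138 = -1205292/71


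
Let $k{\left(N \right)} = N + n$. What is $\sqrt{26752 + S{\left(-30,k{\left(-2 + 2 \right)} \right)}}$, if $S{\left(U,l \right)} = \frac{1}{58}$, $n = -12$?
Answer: $\frac{\sqrt{89993786}}{58} \approx 163.56$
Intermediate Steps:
$k{\left(N \right)} = -12 + N$ ($k{\left(N \right)} = N - 12 = -12 + N$)
$S{\left(U,l \right)} = \frac{1}{58}$
$\sqrt{26752 + S{\left(-30,k{\left(-2 + 2 \right)} \right)}} = \sqrt{26752 + \frac{1}{58}} = \sqrt{\frac{1551617}{58}} = \frac{\sqrt{89993786}}{58}$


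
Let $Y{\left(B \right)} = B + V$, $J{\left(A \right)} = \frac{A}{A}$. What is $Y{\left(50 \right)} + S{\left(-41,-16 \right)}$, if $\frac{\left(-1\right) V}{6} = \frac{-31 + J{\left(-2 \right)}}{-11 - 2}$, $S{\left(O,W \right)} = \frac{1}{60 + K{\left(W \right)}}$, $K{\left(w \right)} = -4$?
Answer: $\frac{26333}{728} \approx 36.172$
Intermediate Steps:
$S{\left(O,W \right)} = \frac{1}{56}$ ($S{\left(O,W \right)} = \frac{1}{60 - 4} = \frac{1}{56}$)
$J{\left(A \right)} = 1$
$V = - \frac{180}{13}$ ($V = - 6 \frac{-31 + 1}{-11 - 2} = - 6 \left(- \frac{30}{-13}\right) = - 6 \left(\left(-30\right) \left(- \frac{1}{13}\right)\right) = \left(-6\right) \frac{30}{13} = - \frac{180}{13} \approx -13.846$)
$Y{\left(B \right)} = - \frac{180}{13} + B$ ($Y{\left(B \right)} = B - \frac{180}{13} = - \frac{180}{13} + B$)
$Y{\left(50 \right)} + S{\left(-41,-16 \right)} = \left(- \frac{180}{13} + 50\right) + \frac{1}{56} = \frac{470}{13} + \frac{1}{56} = \frac{26333}{728}$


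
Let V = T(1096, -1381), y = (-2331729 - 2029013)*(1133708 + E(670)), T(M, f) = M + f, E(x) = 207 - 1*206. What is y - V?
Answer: -4943812451793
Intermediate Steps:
E(x) = 1 (E(x) = 207 - 206 = 1)
y = -4943812452078 (y = (-2331729 - 2029013)*(1133708 + 1) = -4360742*1133709 = -4943812452078)
V = -285 (V = 1096 - 1381 = -285)
y - V = -4943812452078 - 1*(-285) = -4943812452078 + 285 = -4943812451793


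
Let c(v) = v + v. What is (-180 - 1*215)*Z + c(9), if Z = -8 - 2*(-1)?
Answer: 2388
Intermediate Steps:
Z = -6 (Z = -8 + 2 = -6)
c(v) = 2*v
(-180 - 1*215)*Z + c(9) = (-180 - 1*215)*(-6) + 2*9 = (-180 - 215)*(-6) + 18 = -395*(-6) + 18 = 2370 + 18 = 2388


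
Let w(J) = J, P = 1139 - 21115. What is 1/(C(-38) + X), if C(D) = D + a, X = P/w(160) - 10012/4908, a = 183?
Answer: 24540/444421 ≈ 0.055218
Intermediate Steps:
P = -19976
X = -3113879/24540 (X = -19976/160 - 10012/4908 = -19976*1/160 - 10012*1/4908 = -2497/20 - 2503/1227 = -3113879/24540 ≈ -126.89)
C(D) = 183 + D (C(D) = D + 183 = 183 + D)
1/(C(-38) + X) = 1/((183 - 38) - 3113879/24540) = 1/(145 - 3113879/24540) = 1/(444421/24540) = 24540/444421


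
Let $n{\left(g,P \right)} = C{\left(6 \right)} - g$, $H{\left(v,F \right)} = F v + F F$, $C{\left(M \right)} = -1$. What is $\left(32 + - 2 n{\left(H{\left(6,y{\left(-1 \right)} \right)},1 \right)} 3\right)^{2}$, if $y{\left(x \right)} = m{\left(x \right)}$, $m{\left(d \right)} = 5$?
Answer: $135424$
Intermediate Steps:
$y{\left(x \right)} = 5$
$H{\left(v,F \right)} = F^{2} + F v$ ($H{\left(v,F \right)} = F v + F^{2} = F^{2} + F v$)
$n{\left(g,P \right)} = -1 - g$
$\left(32 + - 2 n{\left(H{\left(6,y{\left(-1 \right)} \right)},1 \right)} 3\right)^{2} = \left(32 + - 2 \left(-1 - 5 \left(5 + 6\right)\right) 3\right)^{2} = \left(32 + - 2 \left(-1 - 5 \cdot 11\right) 3\right)^{2} = \left(32 + - 2 \left(-1 - 55\right) 3\right)^{2} = \left(32 + \left(-2\right) \left(-56\right) 3\right)^{2} = \left(32 + 112 \cdot 3\right)^{2} = \left(32 + 336\right)^{2} = 368^{2} = 135424$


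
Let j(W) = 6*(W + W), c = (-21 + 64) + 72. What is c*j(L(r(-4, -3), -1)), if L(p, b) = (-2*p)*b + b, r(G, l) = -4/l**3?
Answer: -8740/9 ≈ -971.11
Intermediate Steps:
r(G, l) = -4/l**3
L(p, b) = b - 2*b*p (L(p, b) = -2*b*p + b = b - 2*b*p)
c = 115 (c = 43 + 72 = 115)
j(W) = 12*W (j(W) = 6*(2*W) = 12*W)
c*j(L(r(-4, -3), -1)) = 115*(12*(-(1 - (-8)/(-3)**3))) = 115*(12*(-(1 - (-8)*(-1)/27))) = 115*(12*(-(1 - 2*4/27))) = 115*(12*(-(1 - 8/27))) = 115*(12*(-1*19/27)) = 115*(12*(-19/27)) = 115*(-76/9) = -8740/9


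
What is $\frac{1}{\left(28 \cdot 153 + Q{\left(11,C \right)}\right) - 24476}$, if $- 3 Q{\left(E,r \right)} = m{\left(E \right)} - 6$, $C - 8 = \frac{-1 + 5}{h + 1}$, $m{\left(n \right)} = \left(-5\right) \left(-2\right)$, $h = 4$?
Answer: $- \frac{3}{60580} \approx -4.9521 \cdot 10^{-5}$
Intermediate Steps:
$m{\left(n \right)} = 10$
$C = \frac{44}{5}$ ($C = 8 + \frac{-1 + 5}{4 + 1} = 8 + \frac{4}{5} = \frac{44}{5} \approx 8.8$)
$Q{\left(E,r \right)} = - \frac{4}{3}$ ($Q{\left(E,r \right)} = - \frac{10 - 6}{3} = \left(- \frac{1}{3}\right) 4 = - \frac{4}{3}$)
$\frac{1}{\left(28 \cdot 153 + Q{\left(11,C \right)}\right) - 24476} = \frac{1}{\left(28 \cdot 153 - \frac{4}{3}\right) - 24476} = \frac{1}{\left(4284 - \frac{4}{3}\right) - 24476} = \frac{1}{\frac{12848}{3} - 24476} = \frac{1}{- \frac{60580}{3}} = - \frac{3}{60580}$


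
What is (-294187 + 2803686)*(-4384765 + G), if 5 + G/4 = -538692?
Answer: -16411001713947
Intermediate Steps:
G = -2154788 (G = -20 + 4*(-538692) = -20 - 2154768 = -2154788)
(-294187 + 2803686)*(-4384765 + G) = (-294187 + 2803686)*(-4384765 - 2154788) = 2509499*(-6539553) = -16411001713947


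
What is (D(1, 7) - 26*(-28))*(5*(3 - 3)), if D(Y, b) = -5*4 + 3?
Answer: 0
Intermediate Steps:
D(Y, b) = -17 (D(Y, b) = -20 + 3 = -17)
(D(1, 7) - 26*(-28))*(5*(3 - 3)) = (-17 - 26*(-28))*(5*(3 - 3)) = (-17 + 728)*(5*0) = 711*0 = 0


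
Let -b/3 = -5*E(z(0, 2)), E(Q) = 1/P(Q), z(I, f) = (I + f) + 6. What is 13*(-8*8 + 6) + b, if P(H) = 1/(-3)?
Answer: -799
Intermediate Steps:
P(H) = -⅓
z(I, f) = 6 + I + f
E(Q) = -3 (E(Q) = 1/(-⅓) = -3)
b = -45 (b = -(-15)*(-3) = -3*15 = -45)
13*(-8*8 + 6) + b = 13*(-8*8 + 6) - 45 = 13*(-64 + 6) - 45 = 13*(-58) - 45 = -754 - 45 = -799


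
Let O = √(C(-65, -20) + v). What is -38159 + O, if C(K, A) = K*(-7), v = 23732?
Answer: -38159 + 19*√67 ≈ -38004.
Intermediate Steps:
C(K, A) = -7*K
O = 19*√67 (O = √(-7*(-65) + 23732) = √(455 + 23732) = √24187 = 19*√67 ≈ 155.52)
-38159 + O = -38159 + 19*√67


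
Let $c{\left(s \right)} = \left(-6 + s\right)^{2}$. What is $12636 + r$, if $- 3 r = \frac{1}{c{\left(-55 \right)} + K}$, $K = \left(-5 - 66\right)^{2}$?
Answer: $\frac{332149895}{26286} \approx 12636.0$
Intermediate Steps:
$K = 5041$ ($K = \left(-71\right)^{2} = 5041$)
$r = - \frac{1}{26286}$ ($r = - \frac{1}{3 \left(\left(-6 - 55\right)^{2} + 5041\right)} = - \frac{1}{3 \left(\left(-61\right)^{2} + 5041\right)} = - \frac{1}{3 \left(3721 + 5041\right)} = - \frac{1}{3 \cdot 8762} = \left(- \frac{1}{3}\right) \frac{1}{8762} = - \frac{1}{26286} \approx -3.8043 \cdot 10^{-5}$)
$12636 + r = 12636 - \frac{1}{26286} = \frac{332149895}{26286}$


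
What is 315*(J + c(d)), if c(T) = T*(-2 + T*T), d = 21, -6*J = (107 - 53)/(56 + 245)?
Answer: 124870950/43 ≈ 2.9040e+6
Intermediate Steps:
J = -9/301 (J = -(107 - 53)/(6*(56 + 245)) = -9/301 ≈ -0.029900)
c(T) = T*(-2 + T**2)
315*(J + c(d)) = 315*(-9/301 + 21*(-2 + 21**2)) = 315*(-9/301 + 21*(-2 + 441)) = 315*(-9/301 + 21*439) = 315*(-9/301 + 9219) = 315*(2774910/301) = 124870950/43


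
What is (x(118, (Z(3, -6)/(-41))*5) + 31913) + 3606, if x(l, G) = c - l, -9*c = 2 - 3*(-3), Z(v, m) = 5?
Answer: 318598/9 ≈ 35400.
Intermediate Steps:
c = -11/9 (c = -(2 - 3*(-3))/9 = -(2 + 9)/9 = -⅑*11 = -11/9 ≈ -1.2222)
x(l, G) = -11/9 - l
(x(118, (Z(3, -6)/(-41))*5) + 31913) + 3606 = ((-11/9 - 1*118) + 31913) + 3606 = ((-11/9 - 118) + 31913) + 3606 = (-1073/9 + 31913) + 3606 = 286144/9 + 3606 = 318598/9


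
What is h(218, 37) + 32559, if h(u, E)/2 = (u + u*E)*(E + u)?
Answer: 4257399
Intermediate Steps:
h(u, E) = 2*(E + u)*(u + E*u) (h(u, E) = 2*((u + u*E)*(E + u)) = 2*((u + E*u)*(E + u)) = 2*((E + u)*(u + E*u)) = 2*(E + u)*(u + E*u))
h(218, 37) + 32559 = 2*218*(37 + 218 + 37**2 + 37*218) + 32559 = 2*218*(37 + 218 + 1369 + 8066) + 32559 = 2*218*9690 + 32559 = 4224840 + 32559 = 4257399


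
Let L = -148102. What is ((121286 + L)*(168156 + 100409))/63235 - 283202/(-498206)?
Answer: -358798151248377/3150405641 ≈ -1.1389e+5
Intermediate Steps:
((121286 + L)*(168156 + 100409))/63235 - 283202/(-498206) = ((121286 - 148102)*(168156 + 100409))/63235 - 283202/(-498206) = -26816*268565*(1/63235) - 283202*(-1/498206) = -7201839040*1/63235 + 141601/249103 = -1440367808/12647 + 141601/249103 = -358798151248377/3150405641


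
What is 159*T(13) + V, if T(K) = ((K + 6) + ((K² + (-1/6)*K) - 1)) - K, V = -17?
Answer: 54609/2 ≈ 27305.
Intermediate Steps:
T(K) = 5 + K² - K/6 (T(K) = ((6 + K) + ((K² + (-1*⅙)*K) - 1)) - K = ((6 + K) + ((K² - K/6) - 1)) - K = ((6 + K) + (-1 + K² - K/6)) - K = (5 + K² + 5*K/6) - K = 5 + K² - K/6)
159*T(13) + V = 159*(5 + 13² - ⅙*13) - 17 = 159*(5 + 169 - 13/6) - 17 = 159*(1031/6) - 17 = 54643/2 - 17 = 54609/2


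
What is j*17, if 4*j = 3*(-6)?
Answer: -153/2 ≈ -76.500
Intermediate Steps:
j = -9/2 (j = (3*(-6))/4 = (¼)*(-18) = -9/2 ≈ -4.5000)
j*17 = -9/2*17 = -153/2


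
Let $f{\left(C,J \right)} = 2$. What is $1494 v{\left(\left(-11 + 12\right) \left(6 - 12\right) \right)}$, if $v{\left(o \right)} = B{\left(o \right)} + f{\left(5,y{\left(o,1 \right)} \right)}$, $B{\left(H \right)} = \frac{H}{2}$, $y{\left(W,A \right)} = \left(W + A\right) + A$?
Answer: $-1494$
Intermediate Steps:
$y{\left(W,A \right)} = W + 2 A$ ($y{\left(W,A \right)} = \left(A + W\right) + A = W + 2 A$)
$B{\left(H \right)} = \frac{H}{2}$ ($B{\left(H \right)} = H \frac{1}{2} = \frac{H}{2}$)
$v{\left(o \right)} = 2 + \frac{o}{2}$ ($v{\left(o \right)} = \frac{o}{2} + 2 = 2 + \frac{o}{2}$)
$1494 v{\left(\left(-11 + 12\right) \left(6 - 12\right) \right)} = 1494 \left(2 + \frac{\left(-11 + 12\right) \left(6 - 12\right)}{2}\right) = 1494 \left(2 + \frac{1 \left(-6\right)}{2}\right) = 1494 \left(2 + \frac{1}{2} \left(-6\right)\right) = 1494 \left(2 - 3\right) = 1494 \left(-1\right) = -1494$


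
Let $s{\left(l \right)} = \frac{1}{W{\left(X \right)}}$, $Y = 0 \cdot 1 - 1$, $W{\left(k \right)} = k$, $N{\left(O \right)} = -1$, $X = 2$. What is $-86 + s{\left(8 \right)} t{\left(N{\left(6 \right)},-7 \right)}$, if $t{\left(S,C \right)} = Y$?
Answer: $- \frac{173}{2} \approx -86.5$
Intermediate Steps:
$Y = -1$ ($Y = 0 - 1 = -1$)
$t{\left(S,C \right)} = -1$
$s{\left(l \right)} = \frac{1}{2}$
$-86 + s{\left(8 \right)} t{\left(N{\left(6 \right)},-7 \right)} = -86 + \frac{1}{2} \left(-1\right) = -86 - \frac{1}{2} = - \frac{173}{2}$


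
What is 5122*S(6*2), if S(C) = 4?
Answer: 20488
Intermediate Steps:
5122*S(6*2) = 5122*4 = 20488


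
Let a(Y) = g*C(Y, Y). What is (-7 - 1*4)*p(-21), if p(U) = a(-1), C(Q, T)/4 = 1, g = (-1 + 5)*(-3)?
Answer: 528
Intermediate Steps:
g = -12 (g = 4*(-3) = -12)
C(Q, T) = 4 (C(Q, T) = 4*1 = 4)
a(Y) = -48 (a(Y) = -12*4 = -48)
p(U) = -48
(-7 - 1*4)*p(-21) = (-7 - 1*4)*(-48) = (-7 - 4)*(-48) = -11*(-48) = 528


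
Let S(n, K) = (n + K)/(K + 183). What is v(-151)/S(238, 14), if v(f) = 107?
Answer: 21079/252 ≈ 83.647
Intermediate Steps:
S(n, K) = (K + n)/(183 + K)
v(-151)/S(238, 14) = 107/(((14 + 238)/(183 + 14))) = 107/((252/197)) = 107/(((1/197)*252)) = 107/(252/197) = 107*(197/252) = 21079/252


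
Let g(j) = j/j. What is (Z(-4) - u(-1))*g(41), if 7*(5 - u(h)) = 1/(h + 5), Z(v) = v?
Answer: -251/28 ≈ -8.9643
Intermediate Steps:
u(h) = 5 - 1/(7*(5 + h)) (u(h) = 5 - 1/(7*(h + 5)) = 5 - 1/(7*(5 + h)))
g(j) = 1
(Z(-4) - u(-1))*g(41) = (-4 - (174 + 35*(-1))/(7*(5 - 1)))*1 = (-4 - (174 - 35)/(7*4))*1 = (-4 - 139/(7*4))*1 = (-4 - 1*139/28)*1 = (-4 - 139/28)*1 = -251/28*1 = -251/28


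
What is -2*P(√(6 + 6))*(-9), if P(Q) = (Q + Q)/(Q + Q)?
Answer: 18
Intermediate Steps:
P(Q) = 1 (P(Q) = (2*Q)/((2*Q)) = (2*Q)*(1/(2*Q)) = 1)
-2*P(√(6 + 6))*(-9) = -2*1*(-9) = -2*(-9) = 18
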